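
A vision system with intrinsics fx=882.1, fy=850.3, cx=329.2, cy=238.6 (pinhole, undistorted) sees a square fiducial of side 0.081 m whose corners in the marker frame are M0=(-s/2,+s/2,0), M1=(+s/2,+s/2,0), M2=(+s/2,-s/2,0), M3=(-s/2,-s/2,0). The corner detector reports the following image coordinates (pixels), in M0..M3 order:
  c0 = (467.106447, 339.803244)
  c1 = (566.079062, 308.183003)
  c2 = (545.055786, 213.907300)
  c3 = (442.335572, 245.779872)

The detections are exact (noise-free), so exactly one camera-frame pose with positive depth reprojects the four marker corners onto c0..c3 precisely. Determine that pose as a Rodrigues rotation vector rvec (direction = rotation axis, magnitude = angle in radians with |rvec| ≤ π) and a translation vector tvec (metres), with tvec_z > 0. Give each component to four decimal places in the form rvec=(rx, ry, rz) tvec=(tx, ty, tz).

Intrinsics K: fx=882.1, fy=850.3, cx=329.2, cy=238.6
Marker side s = 0.081 m; corners in marker frame (Z=0):
  M0 = (-0.0405, +0.0405, 0)
  M1 = (+0.0405, +0.0405, 0)
  M2 = (+0.0405, -0.0405, 0)
  M3 = (-0.0405, -0.0405, 0)
Detected image corners:
  c0 = (467.106447, 339.803244) px
  c1 = (566.079062, 308.183003) px
  c2 = (545.055786, 213.907300) px
  c3 = (442.335572, 245.779872) px
Planar DLT: solve 8×8 A·h = b for H (H[2,2]=1):
  H  [+1301.67364 +501.36999 +505.57573]
  H  [-360.62244 +1282.29026 +277.67152]
  H  [+0.11296 +0.43314 +1.00000]
B = K⁻¹H; ‖b₁‖=1.508454, ‖b₂‖=1.508454; λ = 2/(‖b₁‖+‖b₂‖) = 0.662930, sign → tz>0 ⇒ λ=+0.662930
r₁ = λ·B[:,0] = (+0.95031,-0.30217,+0.07489); r₂ = λ·B[:,1] = (+0.26964,+0.91916,+0.28714)
r₃ = r₁×r₂ = (-0.15560,-0.25268,+0.95496); SVD([r₁ r₂ r₃]) → R = UVᵀ:
  R  [+0.95031 +0.26964 -0.15560]
  R  [-0.30217 +0.91916 -0.25268]
  R  [+0.07489 +0.28714 +0.95496]
t = (+0.13255, +0.03046, +0.66293) m
tr R = 2.824421; θ = arccos((tr R − 1)/2) = 0.422149 rad = 24.187°
axis k = ((R−Rᵀ)₃₂, (R−Rᵀ)₁₃, (R−Rᵀ)₂₁) / (2 sinθ) = (+0.658760, -0.281267, -0.697800)
rvec = θ·k = (+0.278095, -0.118737, -0.294576)

rvec=(0.2781, -0.1187, -0.2946) tvec=(0.1326, 0.0305, 0.6629)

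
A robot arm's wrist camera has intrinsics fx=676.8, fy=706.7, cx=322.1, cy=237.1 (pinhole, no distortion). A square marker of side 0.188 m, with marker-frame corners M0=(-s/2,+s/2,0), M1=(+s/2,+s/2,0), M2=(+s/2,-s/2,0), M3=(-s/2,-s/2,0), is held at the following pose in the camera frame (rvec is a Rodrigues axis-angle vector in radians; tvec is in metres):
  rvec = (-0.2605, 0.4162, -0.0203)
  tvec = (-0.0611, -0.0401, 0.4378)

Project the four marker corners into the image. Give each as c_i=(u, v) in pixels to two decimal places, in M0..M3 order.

c0=(96.71, 327.28) c1=(361.17, 319.54) c2=(366.86, 7.66) c3=(126.88, 61.31)

Intrinsics K: fx=676.8, fy=706.7, cx=322.1, cy=237.1
Marker side s = 0.188 m; corners in marker frame (Z=0):
  M0 = (-0.0940, +0.0940, 0)
  M1 = (+0.0940, +0.0940, 0)
  M2 = (+0.0940, -0.0940, 0)
  M3 = (-0.0940, -0.0940, 0)
rvec = (-0.2605, 0.4162, -0.0203), |rvec| = θ = 0.49142 rad = 28.156°
Rodrigues: sinθ=0.47188, 1−cosθ=0.11834; R = I + sinθ·[k]× + (1−cosθ)·[k]×²:
    [+0.91492 -0.03364 +0.40224]
    [-0.07262 +0.96655 +0.24600]
    [-0.39706 -0.25428 +0.88187]
t = (-0.0611, -0.0401, 0.4378) m
M0: Pc = R·M0+t = (-0.15026, +0.05758, +0.45122); u = 676.8·(-0.15026)/0.45122 + 322.1 = 96.7148, v = 706.7·(+0.05758)/0.45122 + 237.1 = 327.2840
M1: Pc = R·M1+t = (+0.02174, +0.04393, +0.37657); u = 676.8·(+0.02174)/0.37657 + 322.1 = 361.1731, v = 706.7·(+0.04393)/0.37657 + 237.1 = 319.5395
M2: Pc = R·M2+t = (+0.02806, -0.13778, +0.42438); u = 676.8·(+0.02806)/0.42438 + 322.1 = 366.8562, v = 706.7·(-0.13778)/0.42438 + 237.1 = 7.6582
M3: Pc = R·M3+t = (-0.14394, -0.12413, +0.49903); u = 676.8·(-0.14394)/0.49903 + 322.1 = 126.8820, v = 706.7·(-0.12413)/0.49903 + 237.1 = 61.3137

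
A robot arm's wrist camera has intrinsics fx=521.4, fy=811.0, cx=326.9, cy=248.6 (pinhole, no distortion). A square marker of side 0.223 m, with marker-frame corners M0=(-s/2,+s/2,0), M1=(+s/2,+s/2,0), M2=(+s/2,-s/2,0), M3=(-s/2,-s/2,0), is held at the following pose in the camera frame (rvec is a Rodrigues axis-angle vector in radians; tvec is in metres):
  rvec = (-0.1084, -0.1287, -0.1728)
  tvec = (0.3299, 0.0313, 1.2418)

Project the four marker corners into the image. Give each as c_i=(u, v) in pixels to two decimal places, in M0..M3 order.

c0=(430.18, 354.53) c1=(518.79, 328.11) c2=(499.21, 187.06) c3=(411.65, 209.54)

Intrinsics K: fx=521.4, fy=811.0, cx=326.9, cy=248.6
Marker side s = 0.223 m; corners in marker frame (Z=0):
  M0 = (-0.1115, +0.1115, 0)
  M1 = (+0.1115, +0.1115, 0)
  M2 = (+0.1115, -0.1115, 0)
  M3 = (-0.1115, -0.1115, 0)
rvec = (-0.1084, -0.1287, -0.1728), |rvec| = θ = 0.24119 rad = 13.819°
Rodrigues: sinθ=0.23886, 1−cosθ=0.02895; R = I + sinθ·[k]× + (1−cosθ)·[k]×²:
    [+0.97690 +0.17807 -0.11814]
    [-0.16419 +0.97930 +0.11842]
    [+0.13678 -0.09629 +0.98591]
t = (0.3299, 0.0313, 1.2418) m
M0: Pc = R·M0+t = (+0.24083, +0.15880, +1.21581); u = 521.4·(+0.24083)/1.21581 + 326.9 = 430.1798, v = 811.0·(+0.15880)/1.21581 + 248.6 = 354.5254
M1: Pc = R·M1+t = (+0.45868, +0.12218, +1.24631); u = 521.4·(+0.45868)/1.24631 + 326.9 = 518.7901, v = 811.0·(+0.12218)/1.24631 + 248.6 = 328.1077
M2: Pc = R·M2+t = (+0.41897, -0.09620, +1.26779); u = 521.4·(+0.41897)/1.26779 + 326.9 = 499.2087, v = 811.0·(-0.09620)/1.26779 + 248.6 = 187.0621
M3: Pc = R·M3+t = (+0.20112, -0.05958, +1.23729); u = 521.4·(+0.20112)/1.23729 + 326.9 = 411.6535, v = 811.0·(-0.05958)/1.23729 + 248.6 = 209.5443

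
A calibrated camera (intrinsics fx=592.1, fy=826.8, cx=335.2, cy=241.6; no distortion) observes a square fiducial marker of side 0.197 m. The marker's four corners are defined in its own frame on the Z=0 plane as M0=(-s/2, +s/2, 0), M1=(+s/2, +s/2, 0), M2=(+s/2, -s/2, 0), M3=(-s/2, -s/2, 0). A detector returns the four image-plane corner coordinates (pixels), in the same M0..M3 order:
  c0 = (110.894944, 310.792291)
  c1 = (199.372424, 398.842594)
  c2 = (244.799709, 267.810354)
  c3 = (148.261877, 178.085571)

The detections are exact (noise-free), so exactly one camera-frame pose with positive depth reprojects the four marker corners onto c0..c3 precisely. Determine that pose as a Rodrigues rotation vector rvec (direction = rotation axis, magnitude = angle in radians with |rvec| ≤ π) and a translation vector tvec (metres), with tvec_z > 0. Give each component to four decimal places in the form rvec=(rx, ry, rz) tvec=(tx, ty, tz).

Intrinsics K: fx=592.1, fy=826.8, cx=335.2, cy=241.6
Marker side s = 0.197 m; corners in marker frame (Z=0):
  M0 = (-0.0985, +0.0985, 0)
  M1 = (+0.0985, +0.0985, 0)
  M2 = (+0.0985, -0.0985, 0)
  M3 = (-0.0985, -0.0985, 0)
Detected image corners:
  c0 = (110.894944, 310.792291) px
  c1 = (199.372424, 398.842594) px
  c2 = (244.799709, 267.810354) px
  c3 = (148.261877, 178.085571) px
Planar DLT: solve 8×8 A·h = b for H (H[2,2]=1):
  H  [+437.28677 -146.13218 +174.27637]
  H  [+399.19330 +774.02643 +290.44756]
  H  [-0.17952 +0.36196 +1.00000]
B = K⁻¹H; ‖b₁‖=1.012239, ‖b₂‖=1.012239; λ = 2/(‖b₁‖+‖b₂‖) = 0.987909, sign → tz>0 ⇒ λ=+0.987909
r₁ = λ·B[:,0] = (+0.83001,+0.52880,-0.17735); r₂ = λ·B[:,1] = (-0.44625,+0.82036,+0.35758)
r₃ = r₁×r₂ = (+0.33458,-0.21765,+0.91689); SVD([r₁ r₂ r₃]) → R = UVᵀ:
  R  [+0.83001 -0.44625 +0.33458]
  R  [+0.52880 +0.82036 -0.21765]
  R  [-0.17735 +0.35758 +0.91689]
t = (-0.26850, +0.05837, +0.98791) m
tr R = 2.567258; θ = arccos((tr R − 1)/2) = 0.670310 rad = 38.406°
axis k = ((R−Rᵀ)₃₂, (R−Rᵀ)₁₃, (R−Rᵀ)₂₁) / (2 sinθ) = (+0.462978, +0.412034, +0.784780)
rvec = θ·k = (+0.310339, +0.276190, +0.526046)

rvec=(0.3103, 0.2762, 0.5260) tvec=(-0.2685, 0.0584, 0.9879)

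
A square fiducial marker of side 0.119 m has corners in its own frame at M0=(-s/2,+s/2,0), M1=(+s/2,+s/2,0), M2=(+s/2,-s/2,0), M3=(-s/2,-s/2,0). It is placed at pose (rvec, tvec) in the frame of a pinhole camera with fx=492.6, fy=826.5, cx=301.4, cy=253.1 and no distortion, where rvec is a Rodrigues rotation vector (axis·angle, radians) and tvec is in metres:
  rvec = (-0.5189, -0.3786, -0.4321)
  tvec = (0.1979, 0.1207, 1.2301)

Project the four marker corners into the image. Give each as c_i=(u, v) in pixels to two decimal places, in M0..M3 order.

Intrinsics K: fx=492.6, fy=826.5, cx=301.4, cy=253.1
Marker side s = 0.119 m; corners in marker frame (Z=0):
  M0 = (-0.0595, +0.0595, 0)
  M1 = (+0.0595, +0.0595, 0)
  M2 = (+0.0595, -0.0595, 0)
  M3 = (-0.0595, -0.0595, 0)
rvec = (-0.5189, -0.3786, -0.4321), |rvec| = θ = 0.77415 rad = 44.355°
Rodrigues: sinθ=0.69911, 1−cosθ=0.28498; R = I + sinθ·[k]× + (1−cosθ)·[k]×²:
    [+0.84305 +0.48363 -0.23528]
    [-0.29680 +0.78318 +0.54639]
    [+0.44852 -0.39081 +0.80380]
t = (0.1979, 0.1207, 1.2301) m
M0: Pc = R·M0+t = (+0.17651, +0.18496, +1.18016); u = 492.6·(+0.17651)/1.18016 + 301.4 = 375.0773, v = 826.5·(+0.18496)/1.18016 + 253.1 = 382.6317
M1: Pc = R·M1+t = (+0.27684, +0.14964, +1.23353); u = 492.6·(+0.27684)/1.23353 + 301.4 = 411.9526, v = 826.5·(+0.14964)/1.23353 + 253.1 = 353.3625
M2: Pc = R·M2+t = (+0.21929, +0.05644, +1.28004); u = 492.6·(+0.21929)/1.28004 + 301.4 = 385.7880, v = 826.5·(+0.05644)/1.28004 + 253.1 = 289.5434
M3: Pc = R·M3+t = (+0.11896, +0.09176, +1.22667); u = 492.6·(+0.11896)/1.22667 + 301.4 = 349.1723, v = 826.5·(+0.09176)/1.22667 + 253.1 = 314.9260

c0=(375.08, 382.63) c1=(411.95, 353.36) c2=(385.79, 289.54) c3=(349.17, 314.93)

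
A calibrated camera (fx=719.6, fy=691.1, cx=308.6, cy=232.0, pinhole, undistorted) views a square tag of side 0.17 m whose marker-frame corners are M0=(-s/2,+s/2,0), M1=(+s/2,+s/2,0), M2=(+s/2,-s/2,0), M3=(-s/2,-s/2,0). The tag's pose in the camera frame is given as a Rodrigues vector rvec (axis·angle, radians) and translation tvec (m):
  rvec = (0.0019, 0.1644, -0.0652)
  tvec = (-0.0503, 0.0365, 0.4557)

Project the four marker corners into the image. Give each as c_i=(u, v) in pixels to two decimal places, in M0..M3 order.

c0=(111.65, 418.75) c1=(372.00, 413.30) c2=(353.93, 147.87) c3=(94.97, 169.02)

Intrinsics K: fx=719.6, fy=691.1, cx=308.6, cy=232.0
Marker side s = 0.17 m; corners in marker frame (Z=0):
  M0 = (-0.0850, +0.0850, 0)
  M1 = (+0.0850, +0.0850, 0)
  M2 = (+0.0850, -0.0850, 0)
  M3 = (-0.0850, -0.0850, 0)
rvec = (0.0019, 0.1644, -0.0652), |rvec| = θ = 0.17687 rad = 10.134°
Rodrigues: sinθ=0.17595, 1−cosθ=0.01560; R = I + sinθ·[k]× + (1−cosθ)·[k]×²:
    [+0.98440 +0.06502 +0.16348]
    [-0.06470 +0.99788 -0.00724]
    [-0.16361 -0.00346 +0.98652]
t = (-0.0503, 0.0365, 0.4557) m
M0: Pc = R·M0+t = (-0.12845, +0.12682, +0.46931); u = 719.6·(-0.12845)/0.46931 + 308.6 = 111.6503, v = 691.1·(+0.12682)/0.46931 + 232.0 = 418.7518
M1: Pc = R·M1+t = (+0.03890, +0.11582, +0.44150); u = 719.6·(+0.03890)/0.44150 + 308.6 = 372.0039, v = 691.1·(+0.11582)/0.44150 + 232.0 = 413.2980
M2: Pc = R·M2+t = (+0.02785, -0.05382, +0.44209); u = 719.6·(+0.02785)/0.44209 + 308.6 = 353.9287, v = 691.1·(-0.05382)/0.44209 + 232.0 = 147.8657
M3: Pc = R·M3+t = (-0.13950, -0.04282, +0.46990); u = 719.6·(-0.13950)/0.46990 + 308.6 = 94.9704, v = 691.1·(-0.04282)/0.46990 + 232.0 = 169.0234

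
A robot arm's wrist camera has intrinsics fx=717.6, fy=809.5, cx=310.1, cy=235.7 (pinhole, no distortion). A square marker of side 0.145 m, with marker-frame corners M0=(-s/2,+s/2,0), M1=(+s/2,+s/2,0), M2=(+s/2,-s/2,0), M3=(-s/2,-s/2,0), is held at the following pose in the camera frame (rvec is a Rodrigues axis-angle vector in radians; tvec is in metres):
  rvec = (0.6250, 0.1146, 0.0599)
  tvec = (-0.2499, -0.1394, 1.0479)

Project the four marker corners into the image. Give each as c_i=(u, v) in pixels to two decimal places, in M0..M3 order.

Intrinsics K: fx=717.6, fy=809.5, cx=310.1, cy=235.7
Marker side s = 0.145 m; corners in marker frame (Z=0):
  M0 = (-0.0725, +0.0725, 0)
  M1 = (+0.0725, +0.0725, 0)
  M2 = (+0.0725, -0.0725, 0)
  M3 = (-0.0725, -0.0725, 0)
rvec = (0.6250, 0.1146, 0.0599), |rvec| = θ = 0.63824 rad = 36.568°
Rodrigues: sinθ=0.59578, 1−cosθ=0.19685; R = I + sinθ·[k]× + (1−cosθ)·[k]×²:
    [+0.99192 -0.02130 +0.12507]
    [+0.09053 +0.80949 -0.58011]
    [-0.08888 +0.58674 +0.80488]
t = (-0.2499, -0.1394, 1.0479) m
M0: Pc = R·M0+t = (-0.32336, -0.08727, +1.09688); u = 717.6·(-0.32336)/1.09688 + 310.1 = 98.5532, v = 809.5·(-0.08727)/1.09688 + 235.7 = 171.2910
M1: Pc = R·M1+t = (-0.17953, -0.07415, +1.08399); u = 717.6·(-0.17953)/1.08399 + 310.1 = 191.2517, v = 809.5·(-0.07415)/1.08399 + 235.7 = 180.3279
M2: Pc = R·M2+t = (-0.17644, -0.19153, +0.99892); u = 717.6·(-0.17644)/0.99892 + 310.1 = 183.3484, v = 809.5·(-0.19153)/0.99892 + 235.7 = 80.4924
M3: Pc = R·M3+t = (-0.32027, -0.20465, +1.01181); u = 717.6·(-0.32027)/1.01181 + 310.1 = 82.9560, v = 809.5·(-0.20465)/1.01181 + 235.7 = 71.9674

c0=(98.55, 171.29) c1=(191.25, 180.33) c2=(183.35, 80.49) c3=(82.96, 71.97)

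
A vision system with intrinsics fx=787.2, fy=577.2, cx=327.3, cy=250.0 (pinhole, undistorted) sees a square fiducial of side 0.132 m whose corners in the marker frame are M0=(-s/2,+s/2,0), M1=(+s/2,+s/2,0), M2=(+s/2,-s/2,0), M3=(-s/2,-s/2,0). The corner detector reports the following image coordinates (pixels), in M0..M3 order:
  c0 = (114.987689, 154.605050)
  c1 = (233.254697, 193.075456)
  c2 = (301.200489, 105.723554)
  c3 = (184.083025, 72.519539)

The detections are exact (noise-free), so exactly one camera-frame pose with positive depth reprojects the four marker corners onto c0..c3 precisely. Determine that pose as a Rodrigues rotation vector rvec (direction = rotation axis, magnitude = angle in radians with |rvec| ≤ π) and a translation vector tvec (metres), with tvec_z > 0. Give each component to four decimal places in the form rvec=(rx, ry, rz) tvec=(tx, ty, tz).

Intrinsics K: fx=787.2, fy=577.2, cx=327.3, cy=250.0
Marker side s = 0.132 m; corners in marker frame (Z=0):
  M0 = (-0.0660, +0.0660, 0)
  M1 = (+0.0660, +0.0660, 0)
  M2 = (+0.0660, -0.0660, 0)
  M3 = (-0.0660, -0.0660, 0)
Detected image corners:
  c0 = (114.987689, 154.605050) px
  c1 = (233.254697, 193.075456) px
  c2 = (301.200489, 105.723554) px
  c3 = (184.083025, 72.519539) px
Planar DLT: solve 8×8 A·h = b for H (H[2,2]=1):
  H  [+818.01971 -577.41216 +207.64313]
  H  [+224.74550 +604.61208 +130.28268]
  H  [-0.35276 -0.27937 +1.00000]
B = K⁻¹H; ‖b₁‖=1.350756, ‖b₂‖=1.350756; λ = 2/(‖b₁‖+‖b₂‖) = 0.740326, sign → tz>0 ⇒ λ=+0.740326
r₁ = λ·B[:,0] = (+0.87789,+0.40138,-0.26115); r₂ = λ·B[:,1] = (-0.45704,+0.86507,-0.20683)
r₃ = r₁×r₂ = (+0.14290,+0.30093,+0.94288); SVD([r₁ r₂ r₃]) → R = UVᵀ:
  R  [+0.87789 -0.45704 +0.14290]
  R  [+0.40138 +0.86507 +0.30093]
  R  [-0.26115 -0.20683 +0.94288]
t = (-0.11253, -0.15355, +0.74033) m
tr R = 2.685839; θ = arccos((tr R − 1)/2) = 0.568110 rad = 32.550°
axis k = ((R−Rᵀ)₃₂, (R−Rᵀ)₁₃, (R−Rᵀ)₂₁) / (2 sinθ) = (-0.471855, +0.375490, +0.797722)
rvec = θ·k = (-0.268065, +0.213319, +0.453194)

rvec=(-0.2681, 0.2133, 0.4532) tvec=(-0.1125, -0.1536, 0.7403)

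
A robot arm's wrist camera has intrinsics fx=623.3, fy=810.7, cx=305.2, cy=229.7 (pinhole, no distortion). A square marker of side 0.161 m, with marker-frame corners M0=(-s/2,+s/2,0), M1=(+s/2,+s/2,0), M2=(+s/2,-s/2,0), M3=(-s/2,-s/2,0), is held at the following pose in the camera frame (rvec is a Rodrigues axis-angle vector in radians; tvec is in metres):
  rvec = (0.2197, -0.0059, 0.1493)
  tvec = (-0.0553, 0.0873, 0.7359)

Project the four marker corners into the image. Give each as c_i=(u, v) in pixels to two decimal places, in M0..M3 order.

Intrinsics K: fx=623.3, fy=810.7, cx=305.2, cy=229.7
Marker side s = 0.161 m; corners in marker frame (Z=0):
  M0 = (-0.0805, +0.0805, 0)
  M1 = (+0.0805, +0.0805, 0)
  M2 = (+0.0805, -0.0805, 0)
  M3 = (-0.0805, -0.0805, 0)
rvec = (0.2197, -0.0059, 0.1493), |rvec| = θ = 0.26569 rad = 15.223°
Rodrigues: sinθ=0.26258, 1−cosθ=0.03509; R = I + sinθ·[k]× + (1−cosθ)·[k]×²:
    [+0.98890 -0.14819 +0.01047]
    [+0.14691 +0.96493 -0.21756]
    [+0.02214 +0.21669 +0.97599]
t = (-0.0553, 0.0873, 0.7359) m
M0: Pc = R·M0+t = (-0.14684, +0.15315, +0.75156); u = 623.3·(-0.14684)/0.75156 + 305.2 = 183.4228, v = 810.7·(+0.15315)/0.75156 + 229.7 = 394.9019
M1: Pc = R·M1+t = (+0.01238, +0.17680, +0.75513); u = 623.3·(+0.01238)/0.75513 + 305.2 = 315.4164, v = 810.7·(+0.17680)/0.75513 + 229.7 = 419.5147
M2: Pc = R·M2+t = (+0.03624, +0.02145, +0.72024); u = 623.3·(+0.03624)/0.72024 + 305.2 = 336.5592, v = 810.7·(+0.02145)/0.72024 + 229.7 = 253.8432
M3: Pc = R·M3+t = (-0.12298, -0.00220, +0.71667); u = 623.3·(-0.12298)/0.71667 + 305.2 = 198.2455, v = 810.7·(-0.00220)/0.71667 + 229.7 = 227.2085

c0=(183.42, 394.90) c1=(315.42, 419.51) c2=(336.56, 253.84) c3=(198.25, 227.21)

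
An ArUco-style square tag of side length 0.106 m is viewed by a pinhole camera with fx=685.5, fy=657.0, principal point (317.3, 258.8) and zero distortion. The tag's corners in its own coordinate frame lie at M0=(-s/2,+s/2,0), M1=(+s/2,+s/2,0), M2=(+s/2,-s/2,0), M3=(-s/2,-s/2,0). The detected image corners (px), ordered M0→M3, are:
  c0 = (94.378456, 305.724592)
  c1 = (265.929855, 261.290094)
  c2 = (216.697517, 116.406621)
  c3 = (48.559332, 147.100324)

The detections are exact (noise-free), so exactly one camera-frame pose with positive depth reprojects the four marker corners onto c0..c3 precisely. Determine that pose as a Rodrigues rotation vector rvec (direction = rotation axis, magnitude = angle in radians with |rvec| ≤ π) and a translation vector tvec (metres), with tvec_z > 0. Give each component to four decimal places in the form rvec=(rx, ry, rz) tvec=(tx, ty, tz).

rvec=(-0.2210, -0.2984, -0.2954) tvec=(-0.0975, -0.0345, 0.4230)

Intrinsics K: fx=685.5, fy=657.0, cx=317.3, cy=258.8
Marker side s = 0.106 m; corners in marker frame (Z=0):
  M0 = (-0.0530, +0.0530, 0)
  M1 = (+0.0530, +0.0530, 0)
  M2 = (+0.0530, -0.0530, 0)
  M3 = (-0.0530, -0.0530, 0)
Detected image corners:
  c0 = (94.378456, 305.724592) px
  c1 = (265.929855, 261.290094) px
  c2 = (216.697517, 116.406621) px
  c3 = (48.559332, 147.100324) px
Planar DLT: solve 8×8 A·h = b for H (H[2,2]=1):
  H  [+1720.04124 +386.31137 +159.28458]
  H  [-196.24235 +1345.81893 +205.26686]
  H  [+0.75499 -0.40085 +1.00000]
B = K⁻¹H; ‖b₁‖=2.364254, ‖b₂‖=2.364254; λ = 2/(‖b₁‖+‖b₂‖) = 0.422966, sign → tz>0 ⇒ λ=+0.422966
r₁ = λ·B[:,0] = (+0.91349,-0.25213,+0.31934); r₂ = λ·B[:,1] = (+0.31684,+0.93320,-0.16954)
r₃ = r₁×r₂ = (-0.25526,+0.25605,+0.93235); SVD([r₁ r₂ r₃]) → R = UVᵀ:
  R  [+0.91349 +0.31684 -0.25526]
  R  [-0.25213 +0.93320 +0.25605]
  R  [+0.31934 -0.16954 +0.93235]
t = (-0.09750, -0.03446, +0.42297) m
tr R = 2.779040; θ = arccos((tr R − 1)/2) = 0.474502 rad = 27.187°
axis k = ((R−Rᵀ)₃₂, (R−Rᵀ)₁₃, (R−Rᵀ)₂₁) / (2 sinθ) = (-0.465750, -0.628801, -0.622644)
rvec = θ·k = (-0.221000, -0.298368, -0.295446)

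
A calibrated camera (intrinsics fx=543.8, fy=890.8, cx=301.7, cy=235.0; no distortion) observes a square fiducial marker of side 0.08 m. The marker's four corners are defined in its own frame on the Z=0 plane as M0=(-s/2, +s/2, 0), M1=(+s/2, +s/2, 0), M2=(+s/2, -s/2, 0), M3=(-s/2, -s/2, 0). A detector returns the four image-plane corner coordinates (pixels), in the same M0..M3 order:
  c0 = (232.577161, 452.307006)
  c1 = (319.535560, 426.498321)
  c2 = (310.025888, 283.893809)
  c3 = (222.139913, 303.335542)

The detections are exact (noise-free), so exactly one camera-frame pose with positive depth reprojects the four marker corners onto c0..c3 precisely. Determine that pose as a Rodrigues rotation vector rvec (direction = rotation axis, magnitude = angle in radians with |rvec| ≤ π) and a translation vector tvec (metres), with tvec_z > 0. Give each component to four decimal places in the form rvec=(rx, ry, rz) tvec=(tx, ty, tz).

rvec=(0.0183, -0.2742, -0.1130) tvec=(-0.0264, 0.0713, 0.4835)

Intrinsics K: fx=543.8, fy=890.8, cx=301.7, cy=235.0
Marker side s = 0.08 m; corners in marker frame (Z=0):
  M0 = (-0.0400, +0.0400, 0)
  M1 = (+0.0400, +0.0400, 0)
  M2 = (+0.0400, -0.0400, 0)
  M3 = (-0.0400, -0.0400, 0)
Detected image corners:
  c0 = (232.577161, 452.307006) px
  c1 = (319.535560, 426.498321) px
  c2 = (310.025888, 283.893809) px
  c3 = (222.139913, 303.335542) px
Planar DLT: solve 8×8 A·h = b for H (H[2,2]=1):
  H  [+1243.64849 +143.27702 +272.05667]
  H  [-78.91313 +1846.79896 +366.45834]
  H  [+0.55664 +0.06913 +1.00000]
B = K⁻¹H; ‖b₁‖=2.068405, ‖b₂‖=2.068405; λ = 2/(‖b₁‖+‖b₂‖) = 0.483464, sign → tz>0 ⇒ λ=+0.483464
r₁ = λ·B[:,0] = (+0.95636,-0.11382,+0.26911); r₂ = λ·B[:,1] = (+0.10884,+0.99350,+0.03342)
r₃ = r₁×r₂ = (-0.27117,-0.00267,+0.96253); SVD([r₁ r₂ r₃]) → R = UVᵀ:
  R  [+0.95636 +0.10884 -0.27117]
  R  [-0.11382 +0.99350 -0.00267]
  R  [+0.26911 +0.03342 +0.96253]
t = (-0.02635, +0.07135, +0.48346) m
tr R = 2.912385; θ = arccos((tr R − 1)/2) = 0.297090 rad = 17.022°
axis k = ((R−Rᵀ)₃₂, (R−Rᵀ)₁₃, (R−Rᵀ)₂₁) / (2 sinθ) = (+0.061644, -0.922804, -0.380307)
rvec = θ·k = (+0.018314, -0.274156, -0.112986)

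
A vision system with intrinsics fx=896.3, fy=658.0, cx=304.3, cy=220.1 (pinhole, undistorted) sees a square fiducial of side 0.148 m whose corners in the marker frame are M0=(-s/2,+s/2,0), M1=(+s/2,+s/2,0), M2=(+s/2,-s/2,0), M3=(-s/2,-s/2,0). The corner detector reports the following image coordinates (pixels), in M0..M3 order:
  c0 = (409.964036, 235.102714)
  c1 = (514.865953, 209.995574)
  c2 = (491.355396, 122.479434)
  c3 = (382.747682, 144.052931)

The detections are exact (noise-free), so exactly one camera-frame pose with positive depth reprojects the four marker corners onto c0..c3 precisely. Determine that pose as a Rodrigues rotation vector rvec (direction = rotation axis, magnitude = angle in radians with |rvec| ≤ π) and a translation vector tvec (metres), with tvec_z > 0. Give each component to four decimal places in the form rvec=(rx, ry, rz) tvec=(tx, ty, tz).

rvec=(0.1291, -0.3564, -0.2612) tvec=(0.1732, -0.0674, 1.0576)

Intrinsics K: fx=896.3, fy=658.0, cx=304.3, cy=220.1
Marker side s = 0.148 m; corners in marker frame (Z=0):
  M0 = (-0.0740, +0.0740, 0)
  M1 = (+0.0740, +0.0740, 0)
  M2 = (+0.0740, -0.0740, 0)
  M3 = (-0.0740, -0.0740, 0)
Detected image corners:
  c0 = (409.964036, 235.102714) px
  c1 = (514.865953, 209.995574) px
  c2 = (491.355396, 122.479434) px
  c3 = (382.747682, 144.052931) px
Planar DLT: solve 8×8 A·h = b for H (H[2,2]=1):
  H  [+860.36454 +243.50080 +451.10692]
  H  [-102.78272 +631.63525 +178.17227]
  H  [+0.30951 +0.16101 +1.00000]
B = K⁻¹H; ‖b₁‖=0.945509, ‖b₂‖=0.945509; λ = 2/(‖b₁‖+‖b₂‖) = 1.057632, sign → tz>0 ⇒ λ=+1.057632
r₁ = λ·B[:,0] = (+0.90409,-0.27470,+0.32735); r₂ = λ·B[:,1] = (+0.22951,+0.95829,+0.17029)
r₃ = r₁×r₂ = (-0.36048,-0.07883,+0.92943); SVD([r₁ r₂ r₃]) → R = UVᵀ:
  R  [+0.90409 +0.22951 -0.36048]
  R  [-0.27470 +0.95829 -0.07883]
  R  [+0.32735 +0.17029 +0.92943]
t = (+0.17323, -0.06739, +1.05763) m
tr R = 2.791815; θ = arccos((tr R − 1)/2) = 0.460327 rad = 26.375°
axis k = ((R−Rᵀ)₃₂, (R−Rᵀ)₁₃, (R−Rᵀ)₂₁) / (2 sinθ) = (+0.280389, -0.774156, -0.567507)
rvec = θ·k = (+0.129071, -0.356365, -0.261239)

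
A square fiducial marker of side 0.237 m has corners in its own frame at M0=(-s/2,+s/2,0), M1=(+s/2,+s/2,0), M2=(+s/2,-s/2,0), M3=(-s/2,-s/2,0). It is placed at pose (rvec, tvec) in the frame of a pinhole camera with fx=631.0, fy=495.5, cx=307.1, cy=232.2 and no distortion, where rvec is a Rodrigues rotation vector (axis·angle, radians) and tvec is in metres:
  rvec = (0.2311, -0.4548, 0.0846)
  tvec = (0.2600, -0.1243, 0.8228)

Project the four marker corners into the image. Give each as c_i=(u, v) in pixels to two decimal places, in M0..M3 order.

c0=(416.94, 224.21) c1=(552.95, 229.00) c2=(590.01, 94.99) c3=(450.50, 70.98)

Intrinsics K: fx=631.0, fy=495.5, cx=307.1, cy=232.2
Marker side s = 0.237 m; corners in marker frame (Z=0):
  M0 = (-0.1185, +0.1185, 0)
  M1 = (+0.1185, +0.1185, 0)
  M2 = (+0.1185, -0.1185, 0)
  M3 = (-0.1185, -0.1185, 0)
rvec = (0.2311, -0.4548, 0.0846), |rvec| = θ = 0.51711 rad = 29.628°
Rodrigues: sinθ=0.49437, 1−cosθ=0.13075; R = I + sinθ·[k]× + (1−cosθ)·[k]×²:
    [+0.89536 -0.13227 -0.42524]
    [+0.02949 +0.97039 -0.23975]
    [+0.44436 +0.20212 +0.87275]
t = (0.2600, -0.1243, 0.8228) m
M0: Pc = R·M0+t = (+0.13823, -0.01280, +0.79410); u = 631.0·(+0.13823)/0.79410 + 307.1 = 416.9360, v = 495.5·(-0.01280)/0.79410 + 232.2 = 224.2108
M1: Pc = R·M1+t = (+0.35043, -0.00581, +0.89941); u = 631.0·(+0.35043)/0.89941 + 307.1 = 552.9495, v = 495.5·(-0.00581)/0.89941 + 232.2 = 228.9965
M2: Pc = R·M2+t = (+0.38177, -0.23580, +0.85150); u = 631.0·(+0.38177)/0.85150 + 307.1 = 590.0107, v = 495.5·(-0.23580)/0.85150 + 232.2 = 94.9875
M3: Pc = R·M3+t = (+0.16957, -0.24279, +0.74619); u = 631.0·(+0.16957)/0.74619 + 307.1 = 450.4960, v = 495.5·(-0.24279)/0.74619 + 232.2 = 70.9813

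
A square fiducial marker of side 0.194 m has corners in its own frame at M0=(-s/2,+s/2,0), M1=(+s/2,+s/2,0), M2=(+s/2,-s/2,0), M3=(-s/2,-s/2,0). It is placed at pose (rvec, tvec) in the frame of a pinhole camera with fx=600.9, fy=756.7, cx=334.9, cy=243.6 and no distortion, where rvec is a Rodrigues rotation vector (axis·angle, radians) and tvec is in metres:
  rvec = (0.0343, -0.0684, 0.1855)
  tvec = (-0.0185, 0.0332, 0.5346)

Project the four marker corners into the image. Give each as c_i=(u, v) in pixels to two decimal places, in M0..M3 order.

Intrinsics K: fx=600.9, fy=756.7, cx=334.9, cy=243.6
Marker side s = 0.194 m; corners in marker frame (Z=0):
  M0 = (-0.0970, +0.0970, 0)
  M1 = (+0.0970, +0.0970, 0)
  M2 = (+0.0970, -0.0970, 0)
  M3 = (-0.0970, -0.0970, 0)
rvec = (0.0343, -0.0684, 0.1855), |rvec| = θ = 0.20066 rad = 11.497°
Rodrigues: sinθ=0.19932, 1−cosθ=0.02007; R = I + sinθ·[k]× + (1−cosθ)·[k]×²:
    [+0.98052 -0.18543 -0.06477]
    [+0.18309 +0.98227 -0.04039]
    [+0.07111 +0.02775 +0.99708]
t = (-0.0185, 0.0332, 0.5346) m
M0: Pc = R·M0+t = (-0.13160, +0.11072, +0.53039); u = 600.9·(-0.13160)/0.53039 + 334.9 = 185.8096, v = 756.7·(+0.11072)/0.53039 + 243.6 = 401.5620
M1: Pc = R·M1+t = (+0.05862, +0.14624, +0.54419); u = 600.9·(+0.05862)/0.54419 + 334.9 = 399.6334, v = 756.7·(+0.14624)/0.54419 + 243.6 = 446.9471
M2: Pc = R·M2+t = (+0.09460, -0.04432, +0.53881); u = 600.9·(+0.09460)/0.53881 + 334.9 = 440.3986, v = 756.7·(-0.04432)/0.53881 + 243.6 = 181.3566
M3: Pc = R·M3+t = (-0.09562, -0.07984, +0.52501); u = 600.9·(-0.09562)/0.52501 + 334.9 = 225.4535, v = 756.7·(-0.07984)/0.52501 + 243.6 = 128.5271

c0=(185.81, 401.56) c1=(399.63, 446.95) c2=(440.40, 181.36) c3=(225.45, 128.53)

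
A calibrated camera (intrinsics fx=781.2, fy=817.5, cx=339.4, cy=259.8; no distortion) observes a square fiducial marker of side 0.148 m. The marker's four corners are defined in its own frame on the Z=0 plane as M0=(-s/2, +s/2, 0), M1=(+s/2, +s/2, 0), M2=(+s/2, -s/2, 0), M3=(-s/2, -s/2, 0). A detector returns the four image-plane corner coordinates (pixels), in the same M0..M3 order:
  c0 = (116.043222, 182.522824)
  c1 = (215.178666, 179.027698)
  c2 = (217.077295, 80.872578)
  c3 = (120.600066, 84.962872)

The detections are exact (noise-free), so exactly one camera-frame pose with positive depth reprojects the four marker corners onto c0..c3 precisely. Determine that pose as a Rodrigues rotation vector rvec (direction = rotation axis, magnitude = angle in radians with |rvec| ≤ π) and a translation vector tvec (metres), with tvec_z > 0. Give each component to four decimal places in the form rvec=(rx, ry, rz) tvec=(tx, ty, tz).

Intrinsics K: fx=781.2, fy=817.5, cx=339.4, cy=259.8
Marker side s = 0.148 m; corners in marker frame (Z=0):
  M0 = (-0.0740, +0.0740, 0)
  M1 = (+0.0740, +0.0740, 0)
  M2 = (+0.0740, -0.0740, 0)
  M3 = (-0.0740, -0.0740, 0)
Detected image corners:
  c0 = (116.043222, 182.522824) px
  c1 = (215.178666, 179.027698) px
  c2 = (217.077295, 80.872578) px
  c3 = (120.600066, 84.962872) px
Planar DLT: solve 8×8 A·h = b for H (H[2,2]=1):
  H  [+652.65799 -52.81626 +167.07224]
  H  [-32.01868 +636.77038 +131.18260]
  H  [-0.04827 -0.18523 +1.00000]
B = K⁻¹H; ‖b₁‖=0.858119, ‖b₂‖=0.858119; λ = 2/(‖b₁‖+‖b₂‖) = 1.165340, sign → tz>0 ⇒ λ=+1.165340
r₁ = λ·B[:,0] = (+0.99803,-0.02776,-0.05626); r₂ = λ·B[:,1] = (+0.01499,+0.97631,-0.21586)
r₃ = r₁×r₂ = (+0.06092,+0.21459,+0.97480); SVD([r₁ r₂ r₃]) → R = UVᵀ:
  R  [+0.99803 +0.01499 +0.06092]
  R  [-0.02776 +0.97631 +0.21459]
  R  [-0.05626 -0.21586 +0.97480]
t = (-0.25707, -0.18334, +1.16534) m
tr R = 2.949143; θ = arccos((tr R − 1)/2) = 0.225995 rad = 12.949°
axis k = ((R−Rᵀ)₃₂, (R−Rᵀ)₁₃, (R−Rᵀ)₂₁) / (2 sinθ) = (-0.960489, +0.261453, -0.095410)
rvec = θ·k = (-0.217065, +0.059087, -0.021562)

rvec=(-0.2171, 0.0591, -0.0216) tvec=(-0.2571, -0.1833, 1.1653)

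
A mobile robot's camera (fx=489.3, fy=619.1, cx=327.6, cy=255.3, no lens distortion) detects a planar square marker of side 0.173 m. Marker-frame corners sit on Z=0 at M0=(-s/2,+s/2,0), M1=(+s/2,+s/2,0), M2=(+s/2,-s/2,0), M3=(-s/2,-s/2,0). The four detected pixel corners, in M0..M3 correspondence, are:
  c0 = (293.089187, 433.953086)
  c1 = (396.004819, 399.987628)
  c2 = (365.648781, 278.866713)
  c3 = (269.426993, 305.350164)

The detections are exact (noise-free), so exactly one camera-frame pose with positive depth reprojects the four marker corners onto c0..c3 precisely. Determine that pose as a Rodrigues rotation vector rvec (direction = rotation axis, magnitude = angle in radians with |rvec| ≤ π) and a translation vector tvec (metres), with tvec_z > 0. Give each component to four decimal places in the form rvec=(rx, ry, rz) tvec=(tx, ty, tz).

Intrinsics K: fx=489.3, fy=619.1, cx=327.6, cy=255.3
Marker side s = 0.173 m; corners in marker frame (Z=0):
  M0 = (-0.0865, +0.0865, 0)
  M1 = (+0.0865, +0.0865, 0)
  M2 = (+0.0865, -0.0865, 0)
  M3 = (-0.0865, -0.0865, 0)
Detected image corners:
  c0 = (293.089187, 433.953086) px
  c1 = (396.004819, 399.987628) px
  c2 = (365.648781, 278.866713) px
  c3 = (269.426993, 305.350164) px
Planar DLT: solve 8×8 A·h = b for H (H[2,2]=1):
  H  [+653.16108 +6.61336 +331.53304]
  H  [-89.92051 +560.75738 +351.78451]
  H  [+0.23676 -0.45283 +1.00000]
B = K⁻¹H; ‖b₁‖=1.224294, ‖b₂‖=1.224294; λ = 2/(‖b₁‖+‖b₂‖) = 0.816797, sign → tz>0 ⇒ λ=+0.816797
r₁ = λ·B[:,0] = (+0.96086,-0.19838,+0.19338); r₂ = λ·B[:,1] = (+0.25868,+0.89235,-0.36987)
r₃ = r₁×r₂ = (-0.09919,+0.40541,+0.90874); SVD([r₁ r₂ r₃]) → R = UVᵀ:
  R  [+0.96086 +0.25868 -0.09919]
  R  [-0.19838 +0.89235 +0.40541]
  R  [+0.19338 -0.36987 +0.90874]
t = (+0.00657, +0.12729, +0.81680) m
tr R = 2.761941; θ = arccos((tr R − 1)/2) = 0.492887 rad = 28.240°
axis k = ((R−Rᵀ)₃₂, (R−Rᵀ)₁₃, (R−Rᵀ)₂₁) / (2 sinθ) = (-0.819240, -0.309164, -0.482973)
rvec = θ·k = (-0.403793, -0.152383, -0.238051)

rvec=(-0.4038, -0.1524, -0.2381) tvec=(0.0066, 0.1273, 0.8168)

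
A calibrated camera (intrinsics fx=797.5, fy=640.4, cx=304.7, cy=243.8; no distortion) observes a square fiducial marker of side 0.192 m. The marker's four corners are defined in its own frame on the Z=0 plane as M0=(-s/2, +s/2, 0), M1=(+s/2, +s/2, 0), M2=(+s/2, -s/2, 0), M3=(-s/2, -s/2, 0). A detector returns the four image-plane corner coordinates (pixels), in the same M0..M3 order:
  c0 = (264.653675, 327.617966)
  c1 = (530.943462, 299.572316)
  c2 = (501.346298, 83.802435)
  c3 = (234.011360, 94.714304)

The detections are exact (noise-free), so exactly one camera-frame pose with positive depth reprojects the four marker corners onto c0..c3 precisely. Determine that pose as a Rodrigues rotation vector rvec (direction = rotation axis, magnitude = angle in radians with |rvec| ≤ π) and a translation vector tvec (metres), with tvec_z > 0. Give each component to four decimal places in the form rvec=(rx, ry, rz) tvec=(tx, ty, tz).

rvec=(-0.0247, -0.2166, -0.1042) tvec=(0.0568, -0.0366, 0.5453)

Intrinsics K: fx=797.5, fy=640.4, cx=304.7, cy=243.8
Marker side s = 0.192 m; corners in marker frame (Z=0):
  M0 = (-0.0960, +0.0960, 0)
  M1 = (+0.0960, +0.0960, 0)
  M2 = (+0.0960, -0.0960, 0)
  M3 = (-0.0960, -0.0960, 0)
Detected image corners:
  c0 = (264.653675, 327.617966) px
  c1 = (530.943462, 299.572316) px
  c2 = (501.346298, 83.802435) px
  c3 = (234.011360, 94.714304) px
Planar DLT: solve 8×8 A·h = b for H (H[2,2]=1):
  H  [+1541.09647 +147.48294 +387.77110]
  H  [-21.64721 +1161.83810 +200.79551]
  H  [+0.39568 -0.02427 +1.00000]
B = K⁻¹H; ‖b₁‖=1.833949, ‖b₂‖=1.833949; λ = 2/(‖b₁‖+‖b₂‖) = 0.545271, sign → tz>0 ⇒ λ=+0.545271
r₁ = λ·B[:,0] = (+0.97126,-0.10057,+0.21575); r₂ = λ·B[:,1] = (+0.10589,+0.99429,-0.01323)
r₃ = r₁×r₂ = (-0.21319,+0.03570,+0.97636); SVD([r₁ r₂ r₃]) → R = UVᵀ:
  R  [+0.97126 +0.10589 -0.21319]
  R  [-0.10057 +0.99429 +0.03570]
  R  [+0.21575 -0.01323 +0.97636]
t = (+0.05680, -0.03662, +0.54527) m
tr R = 2.941903; θ = arccos((tr R − 1)/2) = 0.241621 rad = 13.844°
axis k = ((R−Rᵀ)₃₂, (R−Rᵀ)₁₃, (R−Rᵀ)₂₁) / (2 sinθ) = (-0.102243, -0.896334, -0.431429)
rvec = θ·k = (-0.024704, -0.216573, -0.104242)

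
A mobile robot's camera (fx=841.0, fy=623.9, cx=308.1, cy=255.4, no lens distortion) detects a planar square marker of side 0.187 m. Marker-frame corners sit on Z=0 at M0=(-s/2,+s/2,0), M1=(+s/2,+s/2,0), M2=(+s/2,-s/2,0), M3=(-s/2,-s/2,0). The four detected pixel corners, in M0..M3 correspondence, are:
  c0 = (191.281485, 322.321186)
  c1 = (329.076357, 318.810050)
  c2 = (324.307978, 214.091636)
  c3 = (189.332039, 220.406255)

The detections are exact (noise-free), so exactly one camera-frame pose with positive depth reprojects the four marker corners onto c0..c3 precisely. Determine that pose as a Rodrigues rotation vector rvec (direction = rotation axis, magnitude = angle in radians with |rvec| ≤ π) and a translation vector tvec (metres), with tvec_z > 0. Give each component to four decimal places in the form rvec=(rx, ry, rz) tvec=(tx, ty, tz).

Intrinsics K: fx=841.0, fy=623.9, cx=308.1, cy=255.4
Marker side s = 0.187 m; corners in marker frame (Z=0):
  M0 = (-0.0935, +0.0935, 0)
  M1 = (+0.0935, +0.0935, 0)
  M2 = (+0.0935, -0.0935, 0)
  M3 = (-0.0935, -0.0935, 0)
Detected image corners:
  c0 = (191.281485, 322.321186) px
  c1 = (329.076357, 318.810050) px
  c2 = (324.307978, 214.091636) px
  c3 = (189.332039, 220.406255) px
Planar DLT: solve 8×8 A·h = b for H (H[2,2]=1):
  H  [+690.43540 -9.75923 +257.52510]
  H  [-66.73309 +523.66296 +268.42578]
  H  [-0.15019 -0.10683 +1.00000]
B = K⁻¹H; ‖b₁‖=0.889934, ‖b₂‖=0.889934; λ = 2/(‖b₁‖+‖b₂‖) = 1.123678, sign → tz>0 ⇒ λ=+1.123678
r₁ = λ·B[:,0] = (+0.98433,-0.05111,-0.16876); r₂ = λ·B[:,1] = (+0.03094,+0.99229,-0.12004)
r₃ = r₁×r₂ = (+0.17359,+0.11294,+0.97832); SVD([r₁ r₂ r₃]) → R = UVᵀ:
  R  [+0.98433 +0.03094 +0.17359]
  R  [-0.05111 +0.99229 +0.11294]
  R  [-0.16876 -0.12004 +0.97832]
t = (-0.06757, +0.02346, +1.12368) m
tr R = 2.954938; θ = arccos((tr R − 1)/2) = 0.212680 rad = 12.186°
axis k = ((R−Rᵀ)₃₂, (R−Rᵀ)₁₃, (R−Rᵀ)₂₁) / (2 sinθ) = (-0.551883, +0.810960, -0.194343)
rvec = θ·k = (-0.117374, +0.172475, -0.041333)

rvec=(-0.1174, 0.1725, -0.0413) tvec=(-0.0676, 0.0235, 1.1237)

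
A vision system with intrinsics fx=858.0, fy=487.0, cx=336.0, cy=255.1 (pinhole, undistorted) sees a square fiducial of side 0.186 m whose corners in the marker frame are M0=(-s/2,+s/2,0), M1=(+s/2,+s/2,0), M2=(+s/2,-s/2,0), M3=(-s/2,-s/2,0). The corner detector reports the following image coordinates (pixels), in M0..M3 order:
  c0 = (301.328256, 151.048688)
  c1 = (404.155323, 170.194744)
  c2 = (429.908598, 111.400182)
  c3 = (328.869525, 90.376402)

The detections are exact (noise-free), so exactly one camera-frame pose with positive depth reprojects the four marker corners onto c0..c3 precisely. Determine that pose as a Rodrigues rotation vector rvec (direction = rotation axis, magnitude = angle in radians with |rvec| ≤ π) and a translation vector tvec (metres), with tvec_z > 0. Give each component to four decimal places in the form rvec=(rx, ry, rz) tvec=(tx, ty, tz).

rvec=(-0.0326, -0.2767, 0.2534) tvec=(0.0521, -0.3681, 1.4422)

Intrinsics K: fx=858.0, fy=487.0, cx=336.0, cy=255.1
Marker side s = 0.186 m; corners in marker frame (Z=0):
  M0 = (-0.0930, +0.0930, 0)
  M1 = (+0.0930, +0.0930, 0)
  M2 = (+0.0930, -0.0930, 0)
  M3 = (-0.0930, -0.0930, 0)
Detected image corners:
  c0 = (301.328256, 151.048688) px
  c1 = (404.155323, 170.194744) px
  c2 = (429.908598, 111.400182) px
  c3 = (328.869525, 90.376402) px
Planar DLT: solve 8×8 A·h = b for H (H[2,2]=1):
  H  [+615.54496 -160.04868 +366.99702]
  H  [+132.12908 +315.03637 +130.79934]
  H  [+0.18450 -0.04607 +1.00000]
B = K⁻¹H; ‖b₁‖=0.693390, ‖b₂‖=0.693390; λ = 2/(‖b₁‖+‖b₂‖) = 1.442190, sign → tz>0 ⇒ λ=+1.442190
r₁ = λ·B[:,0] = (+0.93045,+0.25191,+0.26608); r₂ = λ·B[:,1] = (-0.24300,+0.96775,-0.06645)
r₃ = r₁×r₂ = (-0.27424,-0.00283,+0.96166); SVD([r₁ r₂ r₃]) → R = UVᵀ:
  R  [+0.93045 -0.24300 -0.27424]
  R  [+0.25191 +0.96775 -0.00283]
  R  [+0.26608 -0.06645 +0.96166]
t = (+0.05210, -0.36810, +1.44219) m
tr R = 2.859859; θ = arccos((tr R − 1)/2) = 0.376575 rad = 21.576°
axis k = ((R−Rᵀ)₃₂, (R−Rᵀ)₁₃, (R−Rᵀ)₂₁) / (2 sinθ) = (-0.086498, -0.734653, +0.672906)
rvec = θ·k = (-0.032573, -0.276652, +0.253399)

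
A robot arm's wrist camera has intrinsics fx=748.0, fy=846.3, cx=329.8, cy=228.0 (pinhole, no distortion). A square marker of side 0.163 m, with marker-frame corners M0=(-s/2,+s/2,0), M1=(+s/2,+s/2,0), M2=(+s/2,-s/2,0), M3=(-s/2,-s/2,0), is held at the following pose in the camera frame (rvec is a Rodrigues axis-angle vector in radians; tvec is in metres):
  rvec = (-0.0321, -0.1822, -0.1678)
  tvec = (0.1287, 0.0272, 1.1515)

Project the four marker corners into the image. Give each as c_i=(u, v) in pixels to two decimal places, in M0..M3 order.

c0=(371.61, 318.06) c1=(472.00, 296.44) c2=(454.03, 179.87) c3=(353.41, 198.39)

Intrinsics K: fx=748.0, fy=846.3, cx=329.8, cy=228.0
Marker side s = 0.163 m; corners in marker frame (Z=0):
  M0 = (-0.0815, +0.0815, 0)
  M1 = (+0.0815, +0.0815, 0)
  M2 = (+0.0815, -0.0815, 0)
  M3 = (-0.0815, -0.0815, 0)
rvec = (-0.0321, -0.1822, -0.1678), |rvec| = θ = 0.24977 rad = 14.311°
Rodrigues: sinθ=0.24718, 1−cosθ=0.03103; R = I + sinθ·[k]× + (1−cosθ)·[k]×²:
    [+0.96948 +0.16897 -0.17763]
    [-0.16315 +0.98548 +0.04697]
    [+0.18299 -0.01656 +0.98298]
t = (0.1287, 0.0272, 1.1515) m
M0: Pc = R·M0+t = (+0.06346, +0.12081, +1.13524); u = 748.0·(+0.06346)/1.13524 + 329.8 = 371.6122, v = 846.3·(+0.12081)/1.13524 + 228.0 = 318.0646
M1: Pc = R·M1+t = (+0.22148, +0.09422, +1.16506); u = 748.0·(+0.22148)/1.16506 + 329.8 = 471.9981, v = 846.3·(+0.09422)/1.16506 + 228.0 = 296.4412
M2: Pc = R·M2+t = (+0.19394, -0.06641, +1.16776); u = 748.0·(+0.19394)/1.16776 + 329.8 = 454.0276, v = 846.3·(-0.06641)/1.16776 + 228.0 = 179.8688
M3: Pc = R·M3+t = (+0.03592, -0.03982, +1.13794); u = 748.0·(+0.03592)/1.13794 + 329.8 = 353.4088, v = 846.3·(-0.03982)/1.13794 + 228.0 = 198.3853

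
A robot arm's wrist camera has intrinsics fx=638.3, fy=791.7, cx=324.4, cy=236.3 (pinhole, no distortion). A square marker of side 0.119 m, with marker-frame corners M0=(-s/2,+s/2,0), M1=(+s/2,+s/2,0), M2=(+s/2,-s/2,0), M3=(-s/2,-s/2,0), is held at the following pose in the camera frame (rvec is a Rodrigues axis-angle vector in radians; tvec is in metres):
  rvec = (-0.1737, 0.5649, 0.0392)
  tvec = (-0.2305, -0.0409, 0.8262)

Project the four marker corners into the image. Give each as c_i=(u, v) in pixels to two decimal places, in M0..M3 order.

c0=(109.54, 253.38) c1=(173.77, 253.49) c2=(185.18, 137.64) c3=(121.46, 146.06)

Intrinsics K: fx=638.3, fy=791.7, cx=324.4, cy=236.3
Marker side s = 0.119 m; corners in marker frame (Z=0):
  M0 = (-0.0595, +0.0595, 0)
  M1 = (+0.0595, +0.0595, 0)
  M2 = (+0.0595, -0.0595, 0)
  M3 = (-0.0595, -0.0595, 0)
rvec = (-0.1737, 0.5649, 0.0392), |rvec| = θ = 0.59230 rad = 33.936°
Rodrigues: sinθ=0.55827, 1−cosθ=0.17034; R = I + sinθ·[k]× + (1−cosθ)·[k]×²:
    [+0.84431 -0.08459 +0.52914]
    [-0.01070 +0.98460 +0.17447]
    [-0.53575 -0.15297 +0.83040]
t = (-0.2305, -0.0409, 0.8262) m
M0: Pc = R·M0+t = (-0.28577, +0.01832, +0.84898); u = 638.3·(-0.28577)/0.84898 + 324.4 = 109.5449, v = 791.7·(+0.01832)/0.84898 + 236.3 = 253.3844
M1: Pc = R·M1+t = (-0.18530, +0.01705, +0.78522); u = 638.3·(-0.18530)/0.78522 + 324.4 = 173.7737, v = 791.7·(+0.01705)/0.78522 + 236.3 = 253.4882
M2: Pc = R·M2+t = (-0.17523, -0.10012, +0.80342); u = 638.3·(-0.17523)/0.80342 + 324.4 = 185.1839, v = 791.7·(-0.10012)/0.80342 + 236.3 = 137.6407
M3: Pc = R·M3+t = (-0.27570, -0.09885, +0.86718); u = 638.3·(-0.27570)/0.86718 + 324.4 = 121.4646, v = 791.7·(-0.09885)/0.86718 + 236.3 = 146.0561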